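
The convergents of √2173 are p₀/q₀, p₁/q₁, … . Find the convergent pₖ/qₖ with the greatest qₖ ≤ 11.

√2173 = [46; 1, 1, 1, 1, 1, 1, 92, …] (period length 7).
Convergents:
  p_0/q_0 = 46/1
  p_1/q_1 = 47/1
  p_2/q_2 = 93/2
  p_3/q_3 = 140/3
  p_4/q_4 = 233/5
  p_5/q_5 = 373/8
  p_6/q_6 = 606/13
q_5 = 8 ≤ 11 < 13 = q_6, so the answer is 373/8.

373/8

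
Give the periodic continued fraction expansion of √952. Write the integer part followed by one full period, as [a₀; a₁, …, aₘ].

[30; 1, 5, 1, 6, 1, 5, 1, 60]

a₀ = ⌊√952⌋ = 30.
With m₀=0, d₀=1 and mₖ₊₁ = dₖaₖ − mₖ, dₖ₊₁ = (n − mₖ₊₁²)/dₖ, aₖ₊₁ = ⌊(a₀+mₖ₊₁)/dₖ₊₁⌋:
  k=1: m=30, d=52, a=1
  k=2: m=22, d=9, a=5
  k=3: m=23, d=47, a=1
  k=4: m=24, d=8, a=6
  k=5: m=24, d=47, a=1
  k=6: m=23, d=9, a=5
  k=7: m=22, d=52, a=1
  k=8: m=30, d=1, a=60
d=1 and a=2a₀=60 at k=8, so the next step gives (m, d) = (30, 52) again — its k=1 value — and the period has length 8.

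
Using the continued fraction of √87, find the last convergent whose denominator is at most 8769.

28719/3079

√87 = [9; 3, 18, …] (period length 2).
Convergents:
  p_0/q_0 = 9/1
  p_1/q_1 = 28/3
  p_2/q_2 = 513/55
  p_3/q_3 = 1567/168
  p_4/q_4 = 28719/3079
  p_5/q_5 = 87724/9405
q_4 = 3079 ≤ 8769 < 9405 = q_5, so the answer is 28719/3079.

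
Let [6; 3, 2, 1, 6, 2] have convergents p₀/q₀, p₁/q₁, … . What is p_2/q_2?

Using pₖ = aₖpₖ₋₁ + pₖ₋₂, qₖ = aₖqₖ₋₁ + qₖ₋₂ (with p₋₁=1, p₋₂=0, q₋₁=0, q₋₂=1):
  k=0: a=6, p=6, q=1
  k=1: a=3, p=19, q=3
  k=2: a=2, p=44, q=7

44/7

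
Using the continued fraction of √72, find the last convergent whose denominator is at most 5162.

√72 = [8; 2, 16, …] (period length 2).
Convergents:
  p_0/q_0 = 8/1
  p_1/q_1 = 17/2
  p_2/q_2 = 280/33
  p_3/q_3 = 577/68
  p_4/q_4 = 9512/1121
  p_5/q_5 = 19601/2310
  p_6/q_6 = 323128/38081
q_5 = 2310 ≤ 5162 < 38081 = q_6, so the answer is 19601/2310.

19601/2310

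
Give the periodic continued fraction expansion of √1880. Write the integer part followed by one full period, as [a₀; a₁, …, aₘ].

a₀ = ⌊√1880⌋ = 43.
With m₀=0, d₀=1 and mₖ₊₁ = dₖaₖ − mₖ, dₖ₊₁ = (n − mₖ₊₁²)/dₖ, aₖ₊₁ = ⌊(a₀+mₖ₊₁)/dₖ₊₁⌋:
  k=1: m=43, d=31, a=2
  k=2: m=19, d=49, a=1
  k=3: m=30, d=20, a=3
  k=4: m=30, d=49, a=1
  k=5: m=19, d=31, a=2
  k=6: m=43, d=1, a=86
d=1 and a=2a₀=86 at k=6, so the next step gives (m, d) = (43, 31) again — its k=1 value — and the period has length 6.

[43; 2, 1, 3, 1, 2, 86]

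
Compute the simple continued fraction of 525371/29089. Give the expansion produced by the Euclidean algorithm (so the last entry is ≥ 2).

525371 = 18·29089 + 1769
29089 = 16·1769 + 785
1769 = 2·785 + 199
785 = 3·199 + 188
199 = 1·188 + 11
188 = 17·11 + 1
11 = 11·1 + 0  (stop)
So 525371/29089 = [18; 16, 2, 3, 1, 17, 11].

[18; 16, 2, 3, 1, 17, 11]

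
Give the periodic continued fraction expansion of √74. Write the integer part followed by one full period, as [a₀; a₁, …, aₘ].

[8; 1, 1, 1, 1, 16]

a₀ = ⌊√74⌋ = 8.
With m₀=0, d₀=1 and mₖ₊₁ = dₖaₖ − mₖ, dₖ₊₁ = (n − mₖ₊₁²)/dₖ, aₖ₊₁ = ⌊(a₀+mₖ₊₁)/dₖ₊₁⌋:
  k=1: m=8, d=10, a=1
  k=2: m=2, d=7, a=1
  k=3: m=5, d=7, a=1
  k=4: m=2, d=10, a=1
  k=5: m=8, d=1, a=16
d=1 and a=2a₀=16 at k=5, so the next step gives (m, d) = (8, 10) again — its k=1 value — and the period has length 5.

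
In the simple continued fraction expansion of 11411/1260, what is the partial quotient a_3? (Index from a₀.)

11411 = 9·1260 + 71   →  a_0 = 9
1260 = 17·71 + 53   →  a_1 = 17
71 = 1·53 + 18   →  a_2 = 1
53 = 2·18 + 17   →  a_3 = 2

2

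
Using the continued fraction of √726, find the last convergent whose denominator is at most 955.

25678/953

√726 = [26; 1, 16, 1, 52, …] (period length 4).
Convergents:
  p_0/q_0 = 26/1
  p_1/q_1 = 27/1
  p_2/q_2 = 458/17
  p_3/q_3 = 485/18
  p_4/q_4 = 25678/953
  p_5/q_5 = 26163/971
q_4 = 953 ≤ 955 < 971 = q_5, so the answer is 25678/953.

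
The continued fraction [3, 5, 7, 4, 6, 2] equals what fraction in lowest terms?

6418/2009

Using pₖ = aₖpₖ₋₁ + pₖ₋₂ and qₖ = aₖqₖ₋₁ + qₖ₋₂:
  k=0: a=3, p=3, q=1
  k=1: a=5, p=16, q=5
  k=2: a=7, p=115, q=36
  k=3: a=4, p=476, q=149
  k=4: a=6, p=2971, q=930
  k=5: a=2, p=6418, q=2009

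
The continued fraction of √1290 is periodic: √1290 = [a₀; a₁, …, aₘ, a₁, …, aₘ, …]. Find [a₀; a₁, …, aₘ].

[35; 1, 10, 1, 70]

a₀ = ⌊√1290⌋ = 35.
With m₀=0, d₀=1 and mₖ₊₁ = dₖaₖ − mₖ, dₖ₊₁ = (n − mₖ₊₁²)/dₖ, aₖ₊₁ = ⌊(a₀+mₖ₊₁)/dₖ₊₁⌋:
  k=1: m=35, d=65, a=1
  k=2: m=30, d=6, a=10
  k=3: m=30, d=65, a=1
  k=4: m=35, d=1, a=70
d=1 and a=2a₀=70 at k=4, so the next step gives (m, d) = (35, 65) again — its k=1 value — and the period has length 4.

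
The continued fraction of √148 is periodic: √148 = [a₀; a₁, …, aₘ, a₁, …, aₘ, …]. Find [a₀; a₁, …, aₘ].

a₀ = ⌊√148⌋ = 12.
With m₀=0, d₀=1 and mₖ₊₁ = dₖaₖ − mₖ, dₖ₊₁ = (n − mₖ₊₁²)/dₖ, aₖ₊₁ = ⌊(a₀+mₖ₊₁)/dₖ₊₁⌋:
  k=1: m=12, d=4, a=6
  k=2: m=12, d=1, a=24
d=1 and a=2a₀=24 at k=2, so the next step gives (m, d) = (12, 4) again — its k=1 value — and the period has length 2.

[12; 6, 24]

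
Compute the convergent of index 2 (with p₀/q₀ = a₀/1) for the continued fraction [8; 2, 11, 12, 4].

195/23

Using pₖ = aₖpₖ₋₁ + pₖ₋₂, qₖ = aₖqₖ₋₁ + qₖ₋₂ (with p₋₁=1, p₋₂=0, q₋₁=0, q₋₂=1):
  k=0: a=8, p=8, q=1
  k=1: a=2, p=17, q=2
  k=2: a=11, p=195, q=23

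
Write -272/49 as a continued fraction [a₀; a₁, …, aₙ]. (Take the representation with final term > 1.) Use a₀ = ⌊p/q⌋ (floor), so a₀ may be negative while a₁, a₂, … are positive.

[-6; 2, 4, 2, 2]

-272 = -6*49 + 22
49 = 2*22 + 5
22 = 4*5 + 2
5 = 2*2 + 1
2 = 2*1 + 0  (stop)
So -272/49 = [-6; 2, 4, 2, 2].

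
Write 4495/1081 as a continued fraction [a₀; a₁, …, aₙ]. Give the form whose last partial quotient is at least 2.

4495 = 4×1081 + 171
1081 = 6×171 + 55
171 = 3×55 + 6
55 = 9×6 + 1
6 = 6×1 + 0  (stop)
So 4495/1081 = [4; 6, 3, 9, 6].

[4; 6, 3, 9, 6]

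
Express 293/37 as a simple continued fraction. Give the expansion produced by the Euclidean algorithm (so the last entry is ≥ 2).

293 = 7×37 + 34
37 = 1×34 + 3
34 = 11×3 + 1
3 = 3×1 + 0  (stop)
So 293/37 = [7; 1, 11, 3].

[7; 1, 11, 3]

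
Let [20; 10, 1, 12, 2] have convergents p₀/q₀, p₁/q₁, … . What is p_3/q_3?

Using pₖ = aₖpₖ₋₁ + pₖ₋₂, qₖ = aₖqₖ₋₁ + qₖ₋₂ (with p₋₁=1, p₋₂=0, q₋₁=0, q₋₂=1):
  k=0: a=20, p=20, q=1
  k=1: a=10, p=201, q=10
  k=2: a=1, p=221, q=11
  k=3: a=12, p=2853, q=142

2853/142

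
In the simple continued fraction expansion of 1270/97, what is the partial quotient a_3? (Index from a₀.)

1270 = 13·97 + 9   →  a_0 = 13
97 = 10·9 + 7   →  a_1 = 10
9 = 1·7 + 2   →  a_2 = 1
7 = 3·2 + 1   →  a_3 = 3

3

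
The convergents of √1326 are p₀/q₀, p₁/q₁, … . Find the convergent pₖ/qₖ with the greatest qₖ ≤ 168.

√1326 = [36; 2, 2, 2, 2, 2, 72, …] (period length 6).
Convergents:
  p_0/q_0 = 36/1
  p_1/q_1 = 73/2
  p_2/q_2 = 182/5
  p_3/q_3 = 437/12
  p_4/q_4 = 1056/29
  p_5/q_5 = 2549/70
  p_6/q_6 = 184584/5069
q_5 = 70 ≤ 168 < 5069 = q_6, so the answer is 2549/70.

2549/70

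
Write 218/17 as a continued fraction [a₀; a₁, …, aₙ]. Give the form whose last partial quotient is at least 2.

[12; 1, 4, 1, 2]

218 = 12·17 + 14
17 = 1·14 + 3
14 = 4·3 + 2
3 = 1·2 + 1
2 = 2·1 + 0  (stop)
So 218/17 = [12; 1, 4, 1, 2].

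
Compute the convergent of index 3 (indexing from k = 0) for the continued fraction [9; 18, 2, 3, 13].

1168/129

Using pₖ = aₖpₖ₋₁ + pₖ₋₂, qₖ = aₖqₖ₋₁ + qₖ₋₂ (with p₋₁=1, p₋₂=0, q₋₁=0, q₋₂=1):
  k=0: a=9, p=9, q=1
  k=1: a=18, p=163, q=18
  k=2: a=2, p=335, q=37
  k=3: a=3, p=1168, q=129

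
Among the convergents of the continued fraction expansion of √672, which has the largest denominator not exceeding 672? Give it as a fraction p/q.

√672 = [25; 1, 11, 1, 50, …] (period length 4).
Convergents:
  p_0/q_0 = 25/1
  p_1/q_1 = 26/1
  p_2/q_2 = 311/12
  p_3/q_3 = 337/13
  p_4/q_4 = 17161/662
  p_5/q_5 = 17498/675
q_4 = 662 ≤ 672 < 675 = q_5, so the answer is 17161/662.

17161/662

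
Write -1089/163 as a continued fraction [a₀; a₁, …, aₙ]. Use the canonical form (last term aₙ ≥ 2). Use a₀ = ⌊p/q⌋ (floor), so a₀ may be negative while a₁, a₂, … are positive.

-1089 = -7*163 + 52
163 = 3*52 + 7
52 = 7*7 + 3
7 = 2*3 + 1
3 = 3*1 + 0  (stop)
So -1089/163 = [-7; 3, 7, 2, 3].

[-7; 3, 7, 2, 3]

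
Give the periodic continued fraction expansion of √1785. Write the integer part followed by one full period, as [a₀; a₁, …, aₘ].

[42; 4, 84]

a₀ = ⌊√1785⌋ = 42.
With m₀=0, d₀=1 and mₖ₊₁ = dₖaₖ − mₖ, dₖ₊₁ = (n − mₖ₊₁²)/dₖ, aₖ₊₁ = ⌊(a₀+mₖ₊₁)/dₖ₊₁⌋:
  k=1: m=42, d=21, a=4
  k=2: m=42, d=1, a=84
d=1 and a=2a₀=84 at k=2, so the next step gives (m, d) = (42, 21) again — its k=1 value — and the period has length 2.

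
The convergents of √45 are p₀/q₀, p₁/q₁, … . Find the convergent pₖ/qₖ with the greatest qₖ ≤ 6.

√45 = [6; 1, 2, 2, 2, 1, 12, …] (period length 6).
Convergents:
  p_0/q_0 = 6/1
  p_1/q_1 = 7/1
  p_2/q_2 = 20/3
  p_3/q_3 = 47/7
q_2 = 3 ≤ 6 < 7 = q_3, so the answer is 20/3.

20/3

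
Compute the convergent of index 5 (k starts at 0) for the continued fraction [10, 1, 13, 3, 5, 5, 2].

Using pₖ = aₖpₖ₋₁ + pₖ₋₂, qₖ = aₖqₖ₋₁ + qₖ₋₂ (with p₋₁=1, p₋₂=0, q₋₁=0, q₋₂=1):
  k=0: a=10, p=10, q=1
  k=1: a=1, p=11, q=1
  k=2: a=13, p=153, q=14
  k=3: a=3, p=470, q=43
  k=4: a=5, p=2503, q=229
  k=5: a=5, p=12985, q=1188

12985/1188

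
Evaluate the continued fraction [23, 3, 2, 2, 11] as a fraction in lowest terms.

Using pₖ = aₖpₖ₋₁ + pₖ₋₂ and qₖ = aₖqₖ₋₁ + qₖ₋₂:
  k=0: a=23, p=23, q=1
  k=1: a=3, p=70, q=3
  k=2: a=2, p=163, q=7
  k=3: a=2, p=396, q=17
  k=4: a=11, p=4519, q=194

4519/194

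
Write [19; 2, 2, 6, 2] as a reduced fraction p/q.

1339/69

Using pₖ = aₖpₖ₋₁ + pₖ₋₂ and qₖ = aₖqₖ₋₁ + qₖ₋₂:
  k=0: a=19, p=19, q=1
  k=1: a=2, p=39, q=2
  k=2: a=2, p=97, q=5
  k=3: a=6, p=621, q=32
  k=4: a=2, p=1339, q=69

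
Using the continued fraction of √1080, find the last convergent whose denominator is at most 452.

√1080 = [32; 1, 6, 3, 6, 1, 64, …] (period length 6).
Convergents:
  p_0/q_0 = 32/1
  p_1/q_1 = 33/1
  p_2/q_2 = 230/7
  p_3/q_3 = 723/22
  p_4/q_4 = 4568/139
  p_5/q_5 = 5291/161
  p_6/q_6 = 343192/10443
q_5 = 161 ≤ 452 < 10443 = q_6, so the answer is 5291/161.

5291/161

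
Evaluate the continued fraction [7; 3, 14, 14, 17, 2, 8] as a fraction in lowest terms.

Using pₖ = aₖpₖ₋₁ + pₖ₋₂ and qₖ = aₖqₖ₋₁ + qₖ₋₂:
  k=0: a=7, p=7, q=1
  k=1: a=3, p=22, q=3
  k=2: a=14, p=315, q=43
  k=3: a=14, p=4432, q=605
  k=4: a=17, p=75659, q=10328
  k=5: a=2, p=155750, q=21261
  k=6: a=8, p=1321659, q=180416

1321659/180416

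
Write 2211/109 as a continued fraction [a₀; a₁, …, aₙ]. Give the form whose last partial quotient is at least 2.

2211 = 20·109 + 31
109 = 3·31 + 16
31 = 1·16 + 15
16 = 1·15 + 1
15 = 15·1 + 0  (stop)
So 2211/109 = [20; 3, 1, 1, 15].

[20; 3, 1, 1, 15]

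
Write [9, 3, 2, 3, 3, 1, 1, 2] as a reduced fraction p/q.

4339/467

Fold from the inside: start with 2/1.
  1 + 1/2 = 3/2
  1 + 2/3 = 5/3
  3 + 3/5 = 18/5
  3 + 5/18 = 59/18
  2 + 18/59 = 136/59
  3 + 59/136 = 467/136
  9 + 136/467 = 4339/467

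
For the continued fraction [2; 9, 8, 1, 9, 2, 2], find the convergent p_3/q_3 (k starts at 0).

Using pₖ = aₖpₖ₋₁ + pₖ₋₂, qₖ = aₖqₖ₋₁ + qₖ₋₂ (with p₋₁=1, p₋₂=0, q₋₁=0, q₋₂=1):
  k=0: a=2, p=2, q=1
  k=1: a=9, p=19, q=9
  k=2: a=8, p=154, q=73
  k=3: a=1, p=173, q=82

173/82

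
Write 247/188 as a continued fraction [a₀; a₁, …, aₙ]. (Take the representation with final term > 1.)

247 = 1·188 + 59
188 = 3·59 + 11
59 = 5·11 + 4
11 = 2·4 + 3
4 = 1·3 + 1
3 = 3·1 + 0  (stop)
So 247/188 = [1; 3, 5, 2, 1, 3].

[1; 3, 5, 2, 1, 3]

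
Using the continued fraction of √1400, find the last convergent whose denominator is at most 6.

187/5

√1400 = [37; 2, 2, 2, 74, …] (period length 4).
Convergents:
  p_0/q_0 = 37/1
  p_1/q_1 = 75/2
  p_2/q_2 = 187/5
  p_3/q_3 = 449/12
q_2 = 5 ≤ 6 < 12 = q_3, so the answer is 187/5.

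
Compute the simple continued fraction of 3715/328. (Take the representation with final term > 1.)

[11; 3, 15, 3, 2]

3715 = 11*328 + 107
328 = 3*107 + 7
107 = 15*7 + 2
7 = 3*2 + 1
2 = 2*1 + 0  (stop)
So 3715/328 = [11; 3, 15, 3, 2].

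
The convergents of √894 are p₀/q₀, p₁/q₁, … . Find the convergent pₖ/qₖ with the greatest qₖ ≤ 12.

√894 = [29; 1, 8, 1, 58, …] (period length 4).
Convergents:
  p_0/q_0 = 29/1
  p_1/q_1 = 30/1
  p_2/q_2 = 269/9
  p_3/q_3 = 299/10
  p_4/q_4 = 17611/589
q_3 = 10 ≤ 12 < 589 = q_4, so the answer is 299/10.

299/10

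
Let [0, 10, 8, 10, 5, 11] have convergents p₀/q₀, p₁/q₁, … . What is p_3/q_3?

Using pₖ = aₖpₖ₋₁ + pₖ₋₂, qₖ = aₖqₖ₋₁ + qₖ₋₂ (with p₋₁=1, p₋₂=0, q₋₁=0, q₋₂=1):
  k=0: a=0, p=0, q=1
  k=1: a=10, p=1, q=10
  k=2: a=8, p=8, q=81
  k=3: a=10, p=81, q=820

81/820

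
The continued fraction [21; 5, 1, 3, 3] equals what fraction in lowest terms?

1588/75

Fold from the inside: start with 3/1.
  3 + 1/3 = 10/3
  1 + 3/10 = 13/10
  5 + 10/13 = 75/13
  21 + 13/75 = 1588/75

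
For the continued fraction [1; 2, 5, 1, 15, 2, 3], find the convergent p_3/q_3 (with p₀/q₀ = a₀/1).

Using pₖ = aₖpₖ₋₁ + pₖ₋₂, qₖ = aₖqₖ₋₁ + qₖ₋₂ (with p₋₁=1, p₋₂=0, q₋₁=0, q₋₂=1):
  k=0: a=1, p=1, q=1
  k=1: a=2, p=3, q=2
  k=2: a=5, p=16, q=11
  k=3: a=1, p=19, q=13

19/13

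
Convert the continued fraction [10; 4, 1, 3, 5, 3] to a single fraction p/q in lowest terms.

3257/319

Using pₖ = aₖpₖ₋₁ + pₖ₋₂ and qₖ = aₖqₖ₋₁ + qₖ₋₂:
  k=0: a=10, p=10, q=1
  k=1: a=4, p=41, q=4
  k=2: a=1, p=51, q=5
  k=3: a=3, p=194, q=19
  k=4: a=5, p=1021, q=100
  k=5: a=3, p=3257, q=319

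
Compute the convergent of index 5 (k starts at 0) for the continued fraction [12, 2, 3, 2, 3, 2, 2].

1567/126

Using pₖ = aₖpₖ₋₁ + pₖ₋₂, qₖ = aₖqₖ₋₁ + qₖ₋₂ (with p₋₁=1, p₋₂=0, q₋₁=0, q₋₂=1):
  k=0: a=12, p=12, q=1
  k=1: a=2, p=25, q=2
  k=2: a=3, p=87, q=7
  k=3: a=2, p=199, q=16
  k=4: a=3, p=684, q=55
  k=5: a=2, p=1567, q=126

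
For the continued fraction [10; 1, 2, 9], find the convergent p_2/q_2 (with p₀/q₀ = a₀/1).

Using pₖ = aₖpₖ₋₁ + pₖ₋₂, qₖ = aₖqₖ₋₁ + qₖ₋₂ (with p₋₁=1, p₋₂=0, q₋₁=0, q₋₂=1):
  k=0: a=10, p=10, q=1
  k=1: a=1, p=11, q=1
  k=2: a=2, p=32, q=3

32/3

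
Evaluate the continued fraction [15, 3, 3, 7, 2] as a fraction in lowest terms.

Using pₖ = aₖpₖ₋₁ + pₖ₋₂ and qₖ = aₖqₖ₋₁ + qₖ₋₂:
  k=0: a=15, p=15, q=1
  k=1: a=3, p=46, q=3
  k=2: a=3, p=153, q=10
  k=3: a=7, p=1117, q=73
  k=4: a=2, p=2387, q=156

2387/156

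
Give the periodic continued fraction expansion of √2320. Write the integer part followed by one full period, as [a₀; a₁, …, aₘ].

a₀ = ⌊√2320⌋ = 48.
With m₀=0, d₀=1 and mₖ₊₁ = dₖaₖ − mₖ, dₖ₊₁ = (n − mₖ₊₁²)/dₖ, aₖ₊₁ = ⌊(a₀+mₖ₊₁)/dₖ₊₁⌋:
  k=1: m=48, d=16, a=6
  k=2: m=48, d=1, a=96
d=1 and a=2a₀=96 at k=2, so the next step gives (m, d) = (48, 16) again — its k=1 value — and the period has length 2.

[48; 6, 96]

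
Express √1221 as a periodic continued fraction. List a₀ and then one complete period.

[34; 1, 16, 2, 16, 1, 68]

a₀ = ⌊√1221⌋ = 34.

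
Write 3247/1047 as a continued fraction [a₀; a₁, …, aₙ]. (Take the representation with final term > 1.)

3247 = 3×1047 + 106
1047 = 9×106 + 93
106 = 1×93 + 13
93 = 7×13 + 2
13 = 6×2 + 1
2 = 2×1 + 0  (stop)
So 3247/1047 = [3; 9, 1, 7, 6, 2].

[3; 9, 1, 7, 6, 2]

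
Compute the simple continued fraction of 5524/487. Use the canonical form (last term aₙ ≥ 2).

5524 = 11·487 + 167
487 = 2·167 + 153
167 = 1·153 + 14
153 = 10·14 + 13
14 = 1·13 + 1
13 = 13·1 + 0  (stop)
So 5524/487 = [11; 2, 1, 10, 1, 13].

[11; 2, 1, 10, 1, 13]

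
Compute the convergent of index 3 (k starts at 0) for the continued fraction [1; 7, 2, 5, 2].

93/82

Using pₖ = aₖpₖ₋₁ + pₖ₋₂, qₖ = aₖqₖ₋₁ + qₖ₋₂ (with p₋₁=1, p₋₂=0, q₋₁=0, q₋₂=1):
  k=0: a=1, p=1, q=1
  k=1: a=7, p=8, q=7
  k=2: a=2, p=17, q=15
  k=3: a=5, p=93, q=82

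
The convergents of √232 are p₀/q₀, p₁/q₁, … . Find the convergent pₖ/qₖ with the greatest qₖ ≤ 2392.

19603/1287

√232 = [15; 4, 3, 7, 3, 4, 30, …] (period length 6).
Convergents:
  p_0/q_0 = 15/1
  p_1/q_1 = 61/4
  p_2/q_2 = 198/13
  p_3/q_3 = 1447/95
  p_4/q_4 = 4539/298
  p_5/q_5 = 19603/1287
  p_6/q_6 = 592629/38908
q_5 = 1287 ≤ 2392 < 38908 = q_6, so the answer is 19603/1287.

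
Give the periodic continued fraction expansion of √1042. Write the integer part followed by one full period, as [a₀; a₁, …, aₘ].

a₀ = ⌊√1042⌋ = 32.
With m₀=0, d₀=1 and mₖ₊₁ = dₖaₖ − mₖ, dₖ₊₁ = (n − mₖ₊₁²)/dₖ, aₖ₊₁ = ⌊(a₀+mₖ₊₁)/dₖ₊₁⌋:
  k=1: m=32, d=18, a=3
  k=2: m=22, d=31, a=1
  k=3: m=9, d=31, a=1
  k=4: m=22, d=18, a=3
  k=5: m=32, d=1, a=64
d=1 and a=2a₀=64 at k=5, so the next step gives (m, d) = (32, 18) again — its k=1 value — and the period has length 5.

[32; 3, 1, 1, 3, 64]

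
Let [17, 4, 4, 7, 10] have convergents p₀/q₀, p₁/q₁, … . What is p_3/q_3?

Using pₖ = aₖpₖ₋₁ + pₖ₋₂, qₖ = aₖqₖ₋₁ + qₖ₋₂ (with p₋₁=1, p₋₂=0, q₋₁=0, q₋₂=1):
  k=0: a=17, p=17, q=1
  k=1: a=4, p=69, q=4
  k=2: a=4, p=293, q=17
  k=3: a=7, p=2120, q=123

2120/123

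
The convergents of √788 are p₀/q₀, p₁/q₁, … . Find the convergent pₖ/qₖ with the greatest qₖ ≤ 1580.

22036/785

√788 = [28; 14, 56, …] (period length 2).
Convergents:
  p_0/q_0 = 28/1
  p_1/q_1 = 393/14
  p_2/q_2 = 22036/785
  p_3/q_3 = 308897/11004
q_2 = 785 ≤ 1580 < 11004 = q_3, so the answer is 22036/785.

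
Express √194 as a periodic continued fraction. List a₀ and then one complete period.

a₀ = ⌊√194⌋ = 13.
With m₀=0, d₀=1 and mₖ₊₁ = dₖaₖ − mₖ, dₖ₊₁ = (n − mₖ₊₁²)/dₖ, aₖ₊₁ = ⌊(a₀+mₖ₊₁)/dₖ₊₁⌋:
  k=1: m=13, d=25, a=1
  k=2: m=12, d=2, a=12
  k=3: m=12, d=25, a=1
  k=4: m=13, d=1, a=26
d=1 and a=2a₀=26 at k=4, so the next step gives (m, d) = (13, 25) again — its k=1 value — and the period has length 4.

[13; 1, 12, 1, 26]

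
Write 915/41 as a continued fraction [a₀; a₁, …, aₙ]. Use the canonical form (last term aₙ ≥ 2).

[22; 3, 6, 2]

915 = 22×41 + 13
41 = 3×13 + 2
13 = 6×2 + 1
2 = 2×1 + 0  (stop)
So 915/41 = [22; 3, 6, 2].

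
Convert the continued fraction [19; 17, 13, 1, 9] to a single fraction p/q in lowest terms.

Fold from the inside: start with 9/1.
  1 + 1/9 = 10/9
  13 + 9/10 = 139/10
  17 + 10/139 = 2373/139
  19 + 139/2373 = 45226/2373

45226/2373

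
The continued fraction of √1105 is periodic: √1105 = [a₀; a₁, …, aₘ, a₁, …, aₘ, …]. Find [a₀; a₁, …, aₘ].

[33; 4, 7, 7, 4, 66]

a₀ = ⌊√1105⌋ = 33.
With m₀=0, d₀=1 and mₖ₊₁ = dₖaₖ − mₖ, dₖ₊₁ = (n − mₖ₊₁²)/dₖ, aₖ₊₁ = ⌊(a₀+mₖ₊₁)/dₖ₊₁⌋:
  k=1: m=33, d=16, a=4
  k=2: m=31, d=9, a=7
  k=3: m=32, d=9, a=7
  k=4: m=31, d=16, a=4
  k=5: m=33, d=1, a=66
d=1 and a=2a₀=66 at k=5, so the next step gives (m, d) = (33, 16) again — its k=1 value — and the period has length 5.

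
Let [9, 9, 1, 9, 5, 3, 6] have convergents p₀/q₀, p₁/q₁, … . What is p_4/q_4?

Using pₖ = aₖpₖ₋₁ + pₖ₋₂, qₖ = aₖqₖ₋₁ + qₖ₋₂ (with p₋₁=1, p₋₂=0, q₋₁=0, q₋₂=1):
  k=0: a=9, p=9, q=1
  k=1: a=9, p=82, q=9
  k=2: a=1, p=91, q=10
  k=3: a=9, p=901, q=99
  k=4: a=5, p=4596, q=505

4596/505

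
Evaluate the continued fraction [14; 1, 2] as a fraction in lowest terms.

44/3

Fold from the inside: start with 2/1.
  1 + 1/2 = 3/2
  14 + 2/3 = 44/3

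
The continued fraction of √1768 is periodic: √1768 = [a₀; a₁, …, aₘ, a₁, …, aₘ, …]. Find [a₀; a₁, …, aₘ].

[42; 21, 84]

a₀ = ⌊√1768⌋ = 42.
With m₀=0, d₀=1 and mₖ₊₁ = dₖaₖ − mₖ, dₖ₊₁ = (n − mₖ₊₁²)/dₖ, aₖ₊₁ = ⌊(a₀+mₖ₊₁)/dₖ₊₁⌋:
  k=1: m=42, d=4, a=21
  k=2: m=42, d=1, a=84
d=1 and a=2a₀=84 at k=2, so the next step gives (m, d) = (42, 4) again — its k=1 value — and the period has length 2.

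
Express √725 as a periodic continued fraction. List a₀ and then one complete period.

[26; 1, 12, 2, 12, 1, 52]

a₀ = ⌊√725⌋ = 26.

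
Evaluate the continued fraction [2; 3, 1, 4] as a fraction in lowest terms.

43/19

Fold from the inside: start with 4/1.
  1 + 1/4 = 5/4
  3 + 4/5 = 19/5
  2 + 5/19 = 43/19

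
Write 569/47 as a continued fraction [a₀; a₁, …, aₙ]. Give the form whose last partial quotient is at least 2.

569 = 12·47 + 5
47 = 9·5 + 2
5 = 2·2 + 1
2 = 2·1 + 0  (stop)
So 569/47 = [12; 9, 2, 2].

[12; 9, 2, 2]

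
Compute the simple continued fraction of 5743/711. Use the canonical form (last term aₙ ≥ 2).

[8; 12, 1, 12, 1, 3]

5743 = 8*711 + 55
711 = 12*55 + 51
55 = 1*51 + 4
51 = 12*4 + 3
4 = 1*3 + 1
3 = 3*1 + 0  (stop)
So 5743/711 = [8; 12, 1, 12, 1, 3].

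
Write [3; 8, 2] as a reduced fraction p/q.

Fold from the inside: start with 2/1.
  8 + 1/2 = 17/2
  3 + 2/17 = 53/17

53/17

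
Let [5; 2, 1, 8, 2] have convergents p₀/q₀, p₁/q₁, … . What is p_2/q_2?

Using pₖ = aₖpₖ₋₁ + pₖ₋₂, qₖ = aₖqₖ₋₁ + qₖ₋₂ (with p₋₁=1, p₋₂=0, q₋₁=0, q₋₂=1):
  k=0: a=5, p=5, q=1
  k=1: a=2, p=11, q=2
  k=2: a=1, p=16, q=3

16/3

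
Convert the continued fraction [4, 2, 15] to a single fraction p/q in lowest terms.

Using pₖ = aₖpₖ₋₁ + pₖ₋₂ and qₖ = aₖqₖ₋₁ + qₖ₋₂:
  k=0: a=4, p=4, q=1
  k=1: a=2, p=9, q=2
  k=2: a=15, p=139, q=31

139/31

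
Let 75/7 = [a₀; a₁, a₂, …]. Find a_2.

75 = 10·7 + 5   →  a_0 = 10
7 = 1·5 + 2   →  a_1 = 1
5 = 2·2 + 1   →  a_2 = 2

2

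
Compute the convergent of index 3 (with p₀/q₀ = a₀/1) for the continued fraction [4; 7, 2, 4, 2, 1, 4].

Using pₖ = aₖpₖ₋₁ + pₖ₋₂, qₖ = aₖqₖ₋₁ + qₖ₋₂ (with p₋₁=1, p₋₂=0, q₋₁=0, q₋₂=1):
  k=0: a=4, p=4, q=1
  k=1: a=7, p=29, q=7
  k=2: a=2, p=62, q=15
  k=3: a=4, p=277, q=67

277/67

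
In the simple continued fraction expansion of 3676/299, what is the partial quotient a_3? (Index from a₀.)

1

3676 = 12·299 + 88   →  a_0 = 12
299 = 3·88 + 35   →  a_1 = 3
88 = 2·35 + 18   →  a_2 = 2
35 = 1·18 + 17   →  a_3 = 1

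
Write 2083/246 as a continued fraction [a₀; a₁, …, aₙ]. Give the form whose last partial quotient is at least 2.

2083 = 8*246 + 115
246 = 2*115 + 16
115 = 7*16 + 3
16 = 5*3 + 1
3 = 3*1 + 0  (stop)
So 2083/246 = [8; 2, 7, 5, 3].

[8; 2, 7, 5, 3]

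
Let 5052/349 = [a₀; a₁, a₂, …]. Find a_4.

3

5052 = 14·349 + 166   →  a_0 = 14
349 = 2·166 + 17   →  a_1 = 2
166 = 9·17 + 13   →  a_2 = 9
17 = 1·13 + 4   →  a_3 = 1
13 = 3·4 + 1   →  a_4 = 3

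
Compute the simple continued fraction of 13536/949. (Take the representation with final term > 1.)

[14; 3, 1, 3, 1, 9, 5]

13536 = 14*949 + 250
949 = 3*250 + 199
250 = 1*199 + 51
199 = 3*51 + 46
51 = 1*46 + 5
46 = 9*5 + 1
5 = 5*1 + 0  (stop)
So 13536/949 = [14; 3, 1, 3, 1, 9, 5].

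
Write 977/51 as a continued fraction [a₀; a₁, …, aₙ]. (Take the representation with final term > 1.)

[19; 6, 2, 1, 2]

977 = 19×51 + 8
51 = 6×8 + 3
8 = 2×3 + 2
3 = 1×2 + 1
2 = 2×1 + 0  (stop)
So 977/51 = [19; 6, 2, 1, 2].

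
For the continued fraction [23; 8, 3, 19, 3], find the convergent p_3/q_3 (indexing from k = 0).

11167/483

Using pₖ = aₖpₖ₋₁ + pₖ₋₂, qₖ = aₖqₖ₋₁ + qₖ₋₂ (with p₋₁=1, p₋₂=0, q₋₁=0, q₋₂=1):
  k=0: a=23, p=23, q=1
  k=1: a=8, p=185, q=8
  k=2: a=3, p=578, q=25
  k=3: a=19, p=11167, q=483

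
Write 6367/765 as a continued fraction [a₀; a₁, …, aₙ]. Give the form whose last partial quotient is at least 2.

[8; 3, 10, 3, 2, 3]

6367 = 8·765 + 247
765 = 3·247 + 24
247 = 10·24 + 7
24 = 3·7 + 3
7 = 2·3 + 1
3 = 3·1 + 0  (stop)
So 6367/765 = [8; 3, 10, 3, 2, 3].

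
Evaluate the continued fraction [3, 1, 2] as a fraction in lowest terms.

11/3

Using pₖ = aₖpₖ₋₁ + pₖ₋₂ and qₖ = aₖqₖ₋₁ + qₖ₋₂:
  k=0: a=3, p=3, q=1
  k=1: a=1, p=4, q=1
  k=2: a=2, p=11, q=3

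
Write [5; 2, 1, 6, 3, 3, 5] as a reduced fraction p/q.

Using pₖ = aₖpₖ₋₁ + pₖ₋₂ and qₖ = aₖqₖ₋₁ + qₖ₋₂:
  k=0: a=5, p=5, q=1
  k=1: a=2, p=11, q=2
  k=2: a=1, p=16, q=3
  k=3: a=6, p=107, q=20
  k=4: a=3, p=337, q=63
  k=5: a=3, p=1118, q=209
  k=6: a=5, p=5927, q=1108

5927/1108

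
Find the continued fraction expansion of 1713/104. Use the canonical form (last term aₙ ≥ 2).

[16; 2, 8, 6]

1713 = 16·104 + 49
104 = 2·49 + 6
49 = 8·6 + 1
6 = 6·1 + 0  (stop)
So 1713/104 = [16; 2, 8, 6].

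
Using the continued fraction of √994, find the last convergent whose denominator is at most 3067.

√994 = [31; 1, 1, 8, 1, 1, 62, …] (period length 6).
Convergents:
  p_0/q_0 = 31/1
  p_1/q_1 = 32/1
  p_2/q_2 = 63/2
  p_3/q_3 = 536/17
  p_4/q_4 = 599/19
  p_5/q_5 = 1135/36
  p_6/q_6 = 70969/2251
  p_7/q_7 = 72104/2287
  p_8/q_8 = 143073/4538
q_7 = 2287 ≤ 3067 < 4538 = q_8, so the answer is 72104/2287.

72104/2287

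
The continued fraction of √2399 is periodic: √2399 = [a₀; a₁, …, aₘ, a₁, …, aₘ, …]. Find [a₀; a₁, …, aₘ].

a₀ = ⌊√2399⌋ = 48.
With m₀=0, d₀=1 and mₖ₊₁ = dₖaₖ − mₖ, dₖ₊₁ = (n − mₖ₊₁²)/dₖ, aₖ₊₁ = ⌊(a₀+mₖ₊₁)/dₖ₊₁⌋:
  k=1: m=48, d=95, a=1
  k=2: m=47, d=2, a=47
  k=3: m=47, d=95, a=1
  k=4: m=48, d=1, a=96
d=1 and a=2a₀=96 at k=4, so the next step gives (m, d) = (48, 95) again — its k=1 value — and the period has length 4.

[48; 1, 47, 1, 96]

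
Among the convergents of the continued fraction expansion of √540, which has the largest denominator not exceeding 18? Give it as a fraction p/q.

395/17

√540 = [23; 4, 4, 1, 10, 1, 4, 4, 46, …] (period length 8).
Convergents:
  p_0/q_0 = 23/1
  p_1/q_1 = 93/4
  p_2/q_2 = 395/17
  p_3/q_3 = 488/21
q_2 = 17 ≤ 18 < 21 = q_3, so the answer is 395/17.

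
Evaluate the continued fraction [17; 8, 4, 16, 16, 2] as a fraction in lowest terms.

Fold from the inside: start with 2/1.
  16 + 1/2 = 33/2
  16 + 2/33 = 530/33
  4 + 33/530 = 2153/530
  8 + 530/2153 = 17754/2153
  17 + 2153/17754 = 303971/17754

303971/17754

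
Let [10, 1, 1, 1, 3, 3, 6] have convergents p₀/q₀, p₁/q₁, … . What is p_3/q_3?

Using pₖ = aₖpₖ₋₁ + pₖ₋₂, qₖ = aₖqₖ₋₁ + qₖ₋₂ (with p₋₁=1, p₋₂=0, q₋₁=0, q₋₂=1):
  k=0: a=10, p=10, q=1
  k=1: a=1, p=11, q=1
  k=2: a=1, p=21, q=2
  k=3: a=1, p=32, q=3

32/3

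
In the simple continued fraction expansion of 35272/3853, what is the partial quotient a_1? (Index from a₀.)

35272 = 9·3853 + 595   →  a_0 = 9
3853 = 6·595 + 283   →  a_1 = 6

6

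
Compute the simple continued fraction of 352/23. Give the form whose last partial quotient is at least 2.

[15; 3, 3, 2]

352 = 15×23 + 7
23 = 3×7 + 2
7 = 3×2 + 1
2 = 2×1 + 0  (stop)
So 352/23 = [15; 3, 3, 2].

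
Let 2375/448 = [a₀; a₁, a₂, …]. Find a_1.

3

2375 = 5·448 + 135   →  a_0 = 5
448 = 3·135 + 43   →  a_1 = 3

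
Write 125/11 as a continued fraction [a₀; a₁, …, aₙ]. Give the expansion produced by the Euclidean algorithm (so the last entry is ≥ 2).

[11; 2, 1, 3]

125 = 11*11 + 4
11 = 2*4 + 3
4 = 1*3 + 1
3 = 3*1 + 0  (stop)
So 125/11 = [11; 2, 1, 3].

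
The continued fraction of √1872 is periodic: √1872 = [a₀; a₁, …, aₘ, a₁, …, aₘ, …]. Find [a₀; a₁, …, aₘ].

a₀ = ⌊√1872⌋ = 43.
With m₀=0, d₀=1 and mₖ₊₁ = dₖaₖ − mₖ, dₖ₊₁ = (n − mₖ₊₁²)/dₖ, aₖ₊₁ = ⌊(a₀+mₖ₊₁)/dₖ₊₁⌋:
  k=1: m=43, d=23, a=3
  k=2: m=26, d=52, a=1
  k=3: m=26, d=23, a=3
  k=4: m=43, d=1, a=86
d=1 and a=2a₀=86 at k=4, so the next step gives (m, d) = (43, 23) again — its k=1 value — and the period has length 4.

[43; 3, 1, 3, 86]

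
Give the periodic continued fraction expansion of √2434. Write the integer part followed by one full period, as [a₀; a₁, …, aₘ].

[49; 2, 1, 48, 1, 2, 98]

a₀ = ⌊√2434⌋ = 49.
With m₀=0, d₀=1 and mₖ₊₁ = dₖaₖ − mₖ, dₖ₊₁ = (n − mₖ₊₁²)/dₖ, aₖ₊₁ = ⌊(a₀+mₖ₊₁)/dₖ₊₁⌋:
  k=1: m=49, d=33, a=2
  k=2: m=17, d=65, a=1
  k=3: m=48, d=2, a=48
  k=4: m=48, d=65, a=1
  k=5: m=17, d=33, a=2
  k=6: m=49, d=1, a=98
d=1 and a=2a₀=98 at k=6, so the next step gives (m, d) = (49, 33) again — its k=1 value — and the period has length 6.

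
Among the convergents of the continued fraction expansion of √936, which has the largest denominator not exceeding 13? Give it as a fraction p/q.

153/5

√936 = [30; 1, 1, 2, 6, 2, 1, 1, 60, …] (period length 8).
Convergents:
  p_0/q_0 = 30/1
  p_1/q_1 = 31/1
  p_2/q_2 = 61/2
  p_3/q_3 = 153/5
  p_4/q_4 = 979/32
q_3 = 5 ≤ 13 < 32 = q_4, so the answer is 153/5.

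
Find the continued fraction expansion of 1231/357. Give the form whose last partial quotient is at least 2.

[3; 2, 4, 3, 12]

1231 = 3·357 + 160
357 = 2·160 + 37
160 = 4·37 + 12
37 = 3·12 + 1
12 = 12·1 + 0  (stop)
So 1231/357 = [3; 2, 4, 3, 12].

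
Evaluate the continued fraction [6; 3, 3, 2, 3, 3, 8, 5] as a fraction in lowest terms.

69689/11055

Using pₖ = aₖpₖ₋₁ + pₖ₋₂ and qₖ = aₖqₖ₋₁ + qₖ₋₂:
  k=0: a=6, p=6, q=1
  k=1: a=3, p=19, q=3
  k=2: a=3, p=63, q=10
  k=3: a=2, p=145, q=23
  k=4: a=3, p=498, q=79
  k=5: a=3, p=1639, q=260
  k=6: a=8, p=13610, q=2159
  k=7: a=5, p=69689, q=11055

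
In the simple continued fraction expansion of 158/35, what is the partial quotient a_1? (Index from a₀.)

1

158 = 4·35 + 18   →  a_0 = 4
35 = 1·18 + 17   →  a_1 = 1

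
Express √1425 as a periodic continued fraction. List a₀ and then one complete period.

[37; 1, 2, 1, 74]

a₀ = ⌊√1425⌋ = 37.
With m₀=0, d₀=1 and mₖ₊₁ = dₖaₖ − mₖ, dₖ₊₁ = (n − mₖ₊₁²)/dₖ, aₖ₊₁ = ⌊(a₀+mₖ₊₁)/dₖ₊₁⌋:
  k=1: m=37, d=56, a=1
  k=2: m=19, d=19, a=2
  k=3: m=19, d=56, a=1
  k=4: m=37, d=1, a=74
d=1 and a=2a₀=74 at k=4, so the next step gives (m, d) = (37, 56) again — its k=1 value — and the period has length 4.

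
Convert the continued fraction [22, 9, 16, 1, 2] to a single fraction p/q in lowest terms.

10016/453

Fold from the inside: start with 2/1.
  1 + 1/2 = 3/2
  16 + 2/3 = 50/3
  9 + 3/50 = 453/50
  22 + 50/453 = 10016/453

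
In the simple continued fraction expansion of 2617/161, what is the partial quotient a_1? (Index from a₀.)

3

2617 = 16·161 + 41   →  a_0 = 16
161 = 3·41 + 38   →  a_1 = 3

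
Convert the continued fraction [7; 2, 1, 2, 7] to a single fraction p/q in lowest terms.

Fold from the inside: start with 7/1.
  2 + 1/7 = 15/7
  1 + 7/15 = 22/15
  2 + 15/22 = 59/22
  7 + 22/59 = 435/59

435/59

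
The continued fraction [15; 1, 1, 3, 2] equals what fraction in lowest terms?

249/16

Using pₖ = aₖpₖ₋₁ + pₖ₋₂ and qₖ = aₖqₖ₋₁ + qₖ₋₂:
  k=0: a=15, p=15, q=1
  k=1: a=1, p=16, q=1
  k=2: a=1, p=31, q=2
  k=3: a=3, p=109, q=7
  k=4: a=2, p=249, q=16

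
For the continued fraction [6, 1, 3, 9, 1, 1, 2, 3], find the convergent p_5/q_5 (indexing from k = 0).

527/78

Using pₖ = aₖpₖ₋₁ + pₖ₋₂, qₖ = aₖqₖ₋₁ + qₖ₋₂ (with p₋₁=1, p₋₂=0, q₋₁=0, q₋₂=1):
  k=0: a=6, p=6, q=1
  k=1: a=1, p=7, q=1
  k=2: a=3, p=27, q=4
  k=3: a=9, p=250, q=37
  k=4: a=1, p=277, q=41
  k=5: a=1, p=527, q=78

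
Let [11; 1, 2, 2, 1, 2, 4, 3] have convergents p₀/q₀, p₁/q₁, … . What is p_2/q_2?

35/3

Using pₖ = aₖpₖ₋₁ + pₖ₋₂, qₖ = aₖqₖ₋₁ + qₖ₋₂ (with p₋₁=1, p₋₂=0, q₋₁=0, q₋₂=1):
  k=0: a=11, p=11, q=1
  k=1: a=1, p=12, q=1
  k=2: a=2, p=35, q=3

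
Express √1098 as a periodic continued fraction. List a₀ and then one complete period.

a₀ = ⌊√1098⌋ = 33.
With m₀=0, d₀=1 and mₖ₊₁ = dₖaₖ − mₖ, dₖ₊₁ = (n − mₖ₊₁²)/dₖ, aₖ₊₁ = ⌊(a₀+mₖ₊₁)/dₖ₊₁⌋:
  k=1: m=33, d=9, a=7
  k=2: m=30, d=22, a=2
  k=3: m=14, d=41, a=1
  k=4: m=27, d=9, a=6
  k=5: m=27, d=41, a=1
  k=6: m=14, d=22, a=2
  k=7: m=30, d=9, a=7
  k=8: m=33, d=1, a=66
d=1 and a=2a₀=66 at k=8, so the next step gives (m, d) = (33, 9) again — its k=1 value — and the period has length 8.

[33; 7, 2, 1, 6, 1, 2, 7, 66]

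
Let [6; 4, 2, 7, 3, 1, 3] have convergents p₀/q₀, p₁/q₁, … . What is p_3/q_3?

417/67

Using pₖ = aₖpₖ₋₁ + pₖ₋₂, qₖ = aₖqₖ₋₁ + qₖ₋₂ (with p₋₁=1, p₋₂=0, q₋₁=0, q₋₂=1):
  k=0: a=6, p=6, q=1
  k=1: a=4, p=25, q=4
  k=2: a=2, p=56, q=9
  k=3: a=7, p=417, q=67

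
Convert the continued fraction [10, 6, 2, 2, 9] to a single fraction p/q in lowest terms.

Fold from the inside: start with 9/1.
  2 + 1/9 = 19/9
  2 + 9/19 = 47/19
  6 + 19/47 = 301/47
  10 + 47/301 = 3057/301

3057/301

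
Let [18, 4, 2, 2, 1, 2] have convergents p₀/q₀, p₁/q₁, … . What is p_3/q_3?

Using pₖ = aₖpₖ₋₁ + pₖ₋₂, qₖ = aₖqₖ₋₁ + qₖ₋₂ (with p₋₁=1, p₋₂=0, q₋₁=0, q₋₂=1):
  k=0: a=18, p=18, q=1
  k=1: a=4, p=73, q=4
  k=2: a=2, p=164, q=9
  k=3: a=2, p=401, q=22

401/22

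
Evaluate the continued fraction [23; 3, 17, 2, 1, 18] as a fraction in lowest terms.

Using pₖ = aₖpₖ₋₁ + pₖ₋₂ and qₖ = aₖqₖ₋₁ + qₖ₋₂:
  k=0: a=23, p=23, q=1
  k=1: a=3, p=70, q=3
  k=2: a=17, p=1213, q=52
  k=3: a=2, p=2496, q=107
  k=4: a=1, p=3709, q=159
  k=5: a=18, p=69258, q=2969

69258/2969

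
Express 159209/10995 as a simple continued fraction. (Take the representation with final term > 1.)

[14; 2, 12, 12, 2, 17]

159209 = 14×10995 + 5279
10995 = 2×5279 + 437
5279 = 12×437 + 35
437 = 12×35 + 17
35 = 2×17 + 1
17 = 17×1 + 0  (stop)
So 159209/10995 = [14; 2, 12, 12, 2, 17].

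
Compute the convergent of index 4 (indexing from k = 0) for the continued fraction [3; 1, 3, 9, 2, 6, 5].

Using pₖ = aₖpₖ₋₁ + pₖ₋₂, qₖ = aₖqₖ₋₁ + qₖ₋₂ (with p₋₁=1, p₋₂=0, q₋₁=0, q₋₂=1):
  k=0: a=3, p=3, q=1
  k=1: a=1, p=4, q=1
  k=2: a=3, p=15, q=4
  k=3: a=9, p=139, q=37
  k=4: a=2, p=293, q=78

293/78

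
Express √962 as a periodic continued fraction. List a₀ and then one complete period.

[31; 62]

a₀ = ⌊√962⌋ = 31.
With m₀=0, d₀=1 and mₖ₊₁ = dₖaₖ − mₖ, dₖ₊₁ = (n − mₖ₊₁²)/dₖ, aₖ₊₁ = ⌊(a₀+mₖ₊₁)/dₖ₊₁⌋:
  k=1: m=31, d=1, a=62
d=1 and a=2a₀=62 at k=1, so the next step gives (m, d) = (31, 1) again — its k=1 value — and the period has length 1.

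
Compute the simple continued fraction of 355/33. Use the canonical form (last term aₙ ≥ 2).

355 = 10*33 + 25
33 = 1*25 + 8
25 = 3*8 + 1
8 = 8*1 + 0  (stop)
So 355/33 = [10; 1, 3, 8].

[10; 1, 3, 8]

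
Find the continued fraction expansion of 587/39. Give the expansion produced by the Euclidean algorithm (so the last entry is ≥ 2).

[15; 19, 2]

587 = 15*39 + 2
39 = 19*2 + 1
2 = 2*1 + 0  (stop)
So 587/39 = [15; 19, 2].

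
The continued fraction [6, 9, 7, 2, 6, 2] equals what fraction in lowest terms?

11663/1909

Fold from the inside: start with 2/1.
  6 + 1/2 = 13/2
  2 + 2/13 = 28/13
  7 + 13/28 = 209/28
  9 + 28/209 = 1909/209
  6 + 209/1909 = 11663/1909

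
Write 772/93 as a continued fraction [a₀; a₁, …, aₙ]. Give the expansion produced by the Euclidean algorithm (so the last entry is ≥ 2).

772 = 8×93 + 28
93 = 3×28 + 9
28 = 3×9 + 1
9 = 9×1 + 0  (stop)
So 772/93 = [8; 3, 3, 9].

[8; 3, 3, 9]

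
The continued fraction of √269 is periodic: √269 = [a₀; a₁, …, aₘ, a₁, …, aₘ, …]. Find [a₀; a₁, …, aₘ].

[16; 2, 2, 32]

a₀ = ⌊√269⌋ = 16.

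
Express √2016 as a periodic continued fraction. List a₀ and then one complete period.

a₀ = ⌊√2016⌋ = 44.
With m₀=0, d₀=1 and mₖ₊₁ = dₖaₖ − mₖ, dₖ₊₁ = (n − mₖ₊₁²)/dₖ, aₖ₊₁ = ⌊(a₀+mₖ₊₁)/dₖ₊₁⌋:
  k=1: m=44, d=80, a=1
  k=2: m=36, d=9, a=8
  k=3: m=36, d=80, a=1
  k=4: m=44, d=1, a=88
d=1 and a=2a₀=88 at k=4, so the next step gives (m, d) = (44, 80) again — its k=1 value — and the period has length 4.

[44; 1, 8, 1, 88]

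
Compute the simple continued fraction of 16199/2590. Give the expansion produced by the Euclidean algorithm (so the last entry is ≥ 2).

[6; 3, 1, 13, 3, 15]

16199 = 6·2590 + 659
2590 = 3·659 + 613
659 = 1·613 + 46
613 = 13·46 + 15
46 = 3·15 + 1
15 = 15·1 + 0  (stop)
So 16199/2590 = [6; 3, 1, 13, 3, 15].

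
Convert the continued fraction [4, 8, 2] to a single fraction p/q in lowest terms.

Using pₖ = aₖpₖ₋₁ + pₖ₋₂ and qₖ = aₖqₖ₋₁ + qₖ₋₂:
  k=0: a=4, p=4, q=1
  k=1: a=8, p=33, q=8
  k=2: a=2, p=70, q=17

70/17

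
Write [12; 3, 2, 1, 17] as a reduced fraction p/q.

2177/177

Using pₖ = aₖpₖ₋₁ + pₖ₋₂ and qₖ = aₖqₖ₋₁ + qₖ₋₂:
  k=0: a=12, p=12, q=1
  k=1: a=3, p=37, q=3
  k=2: a=2, p=86, q=7
  k=3: a=1, p=123, q=10
  k=4: a=17, p=2177, q=177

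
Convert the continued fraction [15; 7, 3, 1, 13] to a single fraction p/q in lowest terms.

6040/399

Using pₖ = aₖpₖ₋₁ + pₖ₋₂ and qₖ = aₖqₖ₋₁ + qₖ₋₂:
  k=0: a=15, p=15, q=1
  k=1: a=7, p=106, q=7
  k=2: a=3, p=333, q=22
  k=3: a=1, p=439, q=29
  k=4: a=13, p=6040, q=399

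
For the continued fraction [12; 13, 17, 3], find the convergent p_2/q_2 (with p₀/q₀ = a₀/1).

2681/222

Using pₖ = aₖpₖ₋₁ + pₖ₋₂, qₖ = aₖqₖ₋₁ + qₖ₋₂ (with p₋₁=1, p₋₂=0, q₋₁=0, q₋₂=1):
  k=0: a=12, p=12, q=1
  k=1: a=13, p=157, q=13
  k=2: a=17, p=2681, q=222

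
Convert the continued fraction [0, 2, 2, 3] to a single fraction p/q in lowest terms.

Fold from the inside: start with 3/1.
  2 + 1/3 = 7/3
  2 + 3/7 = 17/7
  0 + 7/17 = 7/17

7/17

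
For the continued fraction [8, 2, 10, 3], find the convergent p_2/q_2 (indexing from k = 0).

178/21

Using pₖ = aₖpₖ₋₁ + pₖ₋₂, qₖ = aₖqₖ₋₁ + qₖ₋₂ (with p₋₁=1, p₋₂=0, q₋₁=0, q₋₂=1):
  k=0: a=8, p=8, q=1
  k=1: a=2, p=17, q=2
  k=2: a=10, p=178, q=21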